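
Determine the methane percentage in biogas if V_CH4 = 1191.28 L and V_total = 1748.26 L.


CH4% = V_CH4 / V_total * 100
= 1191.28 / 1748.26 * 100
= 68.1409%

68.1409%


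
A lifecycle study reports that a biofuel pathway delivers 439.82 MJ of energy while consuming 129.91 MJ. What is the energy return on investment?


EROI = E_out / E_in
= 439.82 / 129.91
= 3.3856

3.3856


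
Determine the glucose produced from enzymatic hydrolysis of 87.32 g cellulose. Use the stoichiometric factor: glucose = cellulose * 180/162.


glucose = cellulose * 180/162
= 87.32 * 180/162
= 97.0222 g

97.0222 g


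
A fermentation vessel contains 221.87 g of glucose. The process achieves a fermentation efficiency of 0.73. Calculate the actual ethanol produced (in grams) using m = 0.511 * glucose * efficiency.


Actual ethanol: m = 0.511 * 221.87 * 0.73
m = 82.7642 g

82.7642 g


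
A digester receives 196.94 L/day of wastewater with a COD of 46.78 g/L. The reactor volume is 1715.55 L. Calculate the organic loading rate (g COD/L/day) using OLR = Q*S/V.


OLR = Q * S / V
= 196.94 * 46.78 / 1715.55
= 5.3702 g/L/day

5.3702 g/L/day


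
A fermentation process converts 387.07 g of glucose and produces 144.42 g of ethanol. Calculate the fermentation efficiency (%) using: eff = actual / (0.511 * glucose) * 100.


Fermentation efficiency = (actual / (0.511 * glucose)) * 100
= (144.42 / (0.511 * 387.07)) * 100
= 73.0158%

73.0158%


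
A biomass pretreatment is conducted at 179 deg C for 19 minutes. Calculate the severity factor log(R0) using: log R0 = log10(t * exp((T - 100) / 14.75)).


logR0 = log10(t * exp((T - 100) / 14.75))
= log10(19 * exp((179 - 100) / 14.75))
= 3.6048

3.6048


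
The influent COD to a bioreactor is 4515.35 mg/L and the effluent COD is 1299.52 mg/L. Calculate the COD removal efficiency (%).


eta = (COD_in - COD_out) / COD_in * 100
= (4515.35 - 1299.52) / 4515.35 * 100
= 71.2199%

71.2199%


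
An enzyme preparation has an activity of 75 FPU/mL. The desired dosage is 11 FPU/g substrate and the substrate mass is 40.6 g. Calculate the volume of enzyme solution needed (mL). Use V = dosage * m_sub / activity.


V = dosage * m_sub / activity
V = 11 * 40.6 / 75
V = 5.9547 mL

5.9547 mL


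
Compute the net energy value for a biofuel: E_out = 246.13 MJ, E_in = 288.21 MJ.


NEV = E_out - E_in
= 246.13 - 288.21
= -42.0800 MJ

-42.0800 MJ


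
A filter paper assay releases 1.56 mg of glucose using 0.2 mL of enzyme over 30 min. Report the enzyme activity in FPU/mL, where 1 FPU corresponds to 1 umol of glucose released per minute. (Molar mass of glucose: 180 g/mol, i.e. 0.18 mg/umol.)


Activity = glucose_mg / (0.18 mg/umol * V_mL * t_min)
= 1.56 / (0.18 * 0.2 * 30)
= 1.4444 FPU/mL

1.4444 FPU/mL


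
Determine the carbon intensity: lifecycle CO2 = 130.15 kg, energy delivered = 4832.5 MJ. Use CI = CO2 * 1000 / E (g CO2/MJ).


CI = CO2 * 1000 / E
= 130.15 * 1000 / 4832.5
= 26.9322 g CO2/MJ

26.9322 g CO2/MJ


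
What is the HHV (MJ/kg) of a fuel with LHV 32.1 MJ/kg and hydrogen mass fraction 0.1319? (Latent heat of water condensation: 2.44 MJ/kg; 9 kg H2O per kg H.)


HHV = LHV + H_frac * 9 * 2.44
= 32.1 + 0.1319 * 9 * 2.44
= 34.9965 MJ/kg

34.9965 MJ/kg


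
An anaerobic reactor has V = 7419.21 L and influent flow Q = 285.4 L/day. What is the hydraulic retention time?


HRT = V / Q
= 7419.21 / 285.4
= 25.9958 days

25.9958 days


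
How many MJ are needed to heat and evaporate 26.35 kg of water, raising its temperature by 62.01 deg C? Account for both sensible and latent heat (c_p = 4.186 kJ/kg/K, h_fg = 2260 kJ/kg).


E = m_water * (4.186 * dT + 2260) / 1000
= 26.35 * (4.186 * 62.01 + 2260) / 1000
= 66.3908 MJ

66.3908 MJ


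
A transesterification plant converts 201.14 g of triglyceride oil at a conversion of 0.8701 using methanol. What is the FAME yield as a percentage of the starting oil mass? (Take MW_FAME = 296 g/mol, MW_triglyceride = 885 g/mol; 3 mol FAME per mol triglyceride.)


m_FAME = oil * conv * (3 * 296 / 885) = oil * conv * (888/885)
= 201.14 * 0.8701 * 888 / 885
= 175.6052 g
Y = m_FAME / oil * 100 = conv * (888/885) * 100
= 0.8701 * 888 / 885 * 100
= 87.30%

87.30%


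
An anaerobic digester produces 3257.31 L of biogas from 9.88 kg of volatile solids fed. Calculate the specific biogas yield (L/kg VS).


Y = V / VS
= 3257.31 / 9.88
= 329.6872 L/kg VS

329.6872 L/kg VS


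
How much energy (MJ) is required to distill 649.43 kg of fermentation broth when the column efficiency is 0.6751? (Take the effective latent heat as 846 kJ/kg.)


E = m * 846 / (eta * 1000)
= 649.43 * 846 / (0.6751 * 1000)
= 813.8317 MJ

813.8317 MJ


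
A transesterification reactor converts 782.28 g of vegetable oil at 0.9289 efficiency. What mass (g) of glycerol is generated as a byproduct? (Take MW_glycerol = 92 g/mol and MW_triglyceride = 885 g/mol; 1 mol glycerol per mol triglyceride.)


glycerol = oil * conv * (92/885)
= 782.28 * 0.9289 * 92 / 885
= 75.5398 g

75.5398 g


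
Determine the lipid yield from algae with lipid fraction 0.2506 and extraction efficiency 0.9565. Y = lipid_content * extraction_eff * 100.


Y = lipid_content * extraction_eff * 100
= 0.2506 * 0.9565 * 100
= 23.9699%

23.9699%


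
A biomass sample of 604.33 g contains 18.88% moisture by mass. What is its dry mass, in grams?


Wd = Ww * (1 - MC/100)
= 604.33 * (1 - 18.88/100)
= 490.2325 g

490.2325 g


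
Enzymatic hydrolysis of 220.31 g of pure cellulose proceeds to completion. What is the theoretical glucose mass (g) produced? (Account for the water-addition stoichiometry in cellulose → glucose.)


glucose = cellulose * 180/162
= 220.31 * 180/162
= 244.7889 g

244.7889 g


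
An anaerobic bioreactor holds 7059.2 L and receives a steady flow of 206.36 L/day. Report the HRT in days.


HRT = V / Q
= 7059.2 / 206.36
= 34.2082 days

34.2082 days


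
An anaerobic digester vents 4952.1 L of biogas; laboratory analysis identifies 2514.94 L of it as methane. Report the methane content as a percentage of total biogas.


CH4% = V_CH4 / V_total * 100
= 2514.94 / 4952.1 * 100
= 50.7853%

50.7853%


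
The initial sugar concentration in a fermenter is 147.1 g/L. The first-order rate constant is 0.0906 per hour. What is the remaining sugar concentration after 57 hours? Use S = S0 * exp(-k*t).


S = S0 * exp(-k * t)
S = 147.1 * exp(-0.0906 * 57)
S = 0.8411 g/L

0.8411 g/L


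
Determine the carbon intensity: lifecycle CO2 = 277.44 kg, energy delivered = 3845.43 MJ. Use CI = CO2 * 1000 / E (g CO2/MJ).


CI = CO2 * 1000 / E
= 277.44 * 1000 / 3845.43
= 72.1480 g CO2/MJ

72.1480 g CO2/MJ


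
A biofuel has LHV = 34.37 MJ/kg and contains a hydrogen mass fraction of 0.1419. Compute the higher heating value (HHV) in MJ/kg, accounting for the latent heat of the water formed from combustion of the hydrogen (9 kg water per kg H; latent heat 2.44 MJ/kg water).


HHV = LHV + H_frac * 9 * 2.44
= 34.37 + 0.1419 * 9 * 2.44
= 37.4861 MJ/kg

37.4861 MJ/kg


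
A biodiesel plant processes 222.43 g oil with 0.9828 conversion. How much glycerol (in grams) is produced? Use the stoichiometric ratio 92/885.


glycerol = oil * conv * (92/885)
= 222.43 * 0.9828 * 92 / 885
= 22.7250 g

22.7250 g


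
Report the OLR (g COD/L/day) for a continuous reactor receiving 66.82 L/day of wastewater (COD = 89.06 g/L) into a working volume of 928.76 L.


OLR = Q * S / V
= 66.82 * 89.06 / 928.76
= 6.4075 g/L/day

6.4075 g/L/day


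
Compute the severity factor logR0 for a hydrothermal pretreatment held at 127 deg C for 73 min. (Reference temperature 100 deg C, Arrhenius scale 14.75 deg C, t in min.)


logR0 = log10(t * exp((T - 100) / 14.75))
= log10(73 * exp((127 - 100) / 14.75))
= 2.6583

2.6583


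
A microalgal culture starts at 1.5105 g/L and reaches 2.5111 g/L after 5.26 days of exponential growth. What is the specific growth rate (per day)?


mu = ln(X2/X1) / dt
= ln(2.5111/1.5105) / 5.26
= 0.0966 per day

0.0966 per day


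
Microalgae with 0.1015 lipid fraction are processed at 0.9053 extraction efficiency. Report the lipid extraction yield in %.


Y = lipid_content * extraction_eff * 100
= 0.1015 * 0.9053 * 100
= 9.1888%

9.1888%


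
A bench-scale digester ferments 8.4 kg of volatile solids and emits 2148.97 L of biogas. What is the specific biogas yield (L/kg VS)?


Y = V / VS
= 2148.97 / 8.4
= 255.8298 L/kg VS

255.8298 L/kg VS


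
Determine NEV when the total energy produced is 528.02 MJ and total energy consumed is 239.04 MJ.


NEV = E_out - E_in
= 528.02 - 239.04
= 288.9800 MJ

288.9800 MJ


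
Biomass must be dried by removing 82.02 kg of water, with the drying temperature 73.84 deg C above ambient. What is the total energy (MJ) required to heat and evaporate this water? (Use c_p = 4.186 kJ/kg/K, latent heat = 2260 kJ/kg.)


E = m_water * (4.186 * dT + 2260) / 1000
= 82.02 * (4.186 * 73.84 + 2260) / 1000
= 210.7171 MJ

210.7171 MJ


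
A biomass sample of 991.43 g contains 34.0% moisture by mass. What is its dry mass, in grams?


Wd = Ww * (1 - MC/100)
= 991.43 * (1 - 34.0/100)
= 654.3438 g

654.3438 g


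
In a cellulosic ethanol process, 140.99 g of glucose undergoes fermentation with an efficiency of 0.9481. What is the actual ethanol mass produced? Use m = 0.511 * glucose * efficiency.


Actual ethanol: m = 0.511 * 140.99 * 0.9481
m = 68.3067 g

68.3067 g


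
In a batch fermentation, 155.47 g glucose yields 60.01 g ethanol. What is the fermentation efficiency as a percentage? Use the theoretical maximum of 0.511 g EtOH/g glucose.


Fermentation efficiency = (actual / (0.511 * glucose)) * 100
= (60.01 / (0.511 * 155.47)) * 100
= 75.5364%

75.5364%


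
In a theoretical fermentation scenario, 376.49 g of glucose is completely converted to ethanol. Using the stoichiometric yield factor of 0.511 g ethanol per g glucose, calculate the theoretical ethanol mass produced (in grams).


Theoretical ethanol yield: m_EtOH = 0.511 * m_glucose
m_EtOH = 0.511 * 376.49 = 192.3864 g

192.3864 g


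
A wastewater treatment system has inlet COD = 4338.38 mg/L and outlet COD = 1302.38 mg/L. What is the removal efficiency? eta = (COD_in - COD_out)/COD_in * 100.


eta = (COD_in - COD_out) / COD_in * 100
= (4338.38 - 1302.38) / 4338.38 * 100
= 69.9800%

69.9800%


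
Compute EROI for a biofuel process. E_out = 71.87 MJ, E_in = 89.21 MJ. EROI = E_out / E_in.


EROI = E_out / E_in
= 71.87 / 89.21
= 0.8056

0.8056


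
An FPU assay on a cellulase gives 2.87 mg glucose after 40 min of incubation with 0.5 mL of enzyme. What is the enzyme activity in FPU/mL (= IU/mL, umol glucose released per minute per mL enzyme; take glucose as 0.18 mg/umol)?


Activity = glucose_mg / (0.18 mg/umol * V_mL * t_min)
= 2.87 / (0.18 * 0.5 * 40)
= 0.7972 FPU/mL

0.7972 FPU/mL


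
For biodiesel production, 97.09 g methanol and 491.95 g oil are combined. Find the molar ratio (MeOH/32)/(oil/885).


Molar ratio = n_MeOH / n_oil = (MeOH/32) / (oil/885) = (MeOH * 885) / (32 * oil)
= (97.09 * 885) / (32 * 491.95)
= 5.4582

5.4582


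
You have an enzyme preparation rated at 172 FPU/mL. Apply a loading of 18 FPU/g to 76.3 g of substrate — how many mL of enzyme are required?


V = dosage * m_sub / activity
V = 18 * 76.3 / 172
V = 7.9849 mL

7.9849 mL


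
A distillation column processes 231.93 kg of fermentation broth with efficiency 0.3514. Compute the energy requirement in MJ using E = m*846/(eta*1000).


E = m * 846 / (eta * 1000)
= 231.93 * 846 / (0.3514 * 1000)
= 558.3744 MJ

558.3744 MJ


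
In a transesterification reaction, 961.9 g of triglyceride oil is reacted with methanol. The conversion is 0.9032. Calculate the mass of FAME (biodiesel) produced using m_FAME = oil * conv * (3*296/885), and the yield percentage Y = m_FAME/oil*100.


m_FAME = oil * conv * (3 * 296 / 885) = oil * conv * (888/885)
= 961.9 * 0.9032 * 888 / 885
= 871.7331 g
Y = m_FAME / oil * 100 = conv * (888/885) * 100
= 0.9032 * 888 / 885 * 100
= 90.63%

871.7331 g FAME; Y = 90.63%


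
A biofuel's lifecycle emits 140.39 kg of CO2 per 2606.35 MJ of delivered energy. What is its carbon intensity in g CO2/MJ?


CI = CO2 * 1000 / E
= 140.39 * 1000 / 2606.35
= 53.8646 g CO2/MJ

53.8646 g CO2/MJ


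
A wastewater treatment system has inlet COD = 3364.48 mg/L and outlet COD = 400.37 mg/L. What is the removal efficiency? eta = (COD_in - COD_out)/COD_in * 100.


eta = (COD_in - COD_out) / COD_in * 100
= (3364.48 - 400.37) / 3364.48 * 100
= 88.1001%

88.1001%


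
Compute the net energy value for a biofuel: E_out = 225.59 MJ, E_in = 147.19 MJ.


NEV = E_out - E_in
= 225.59 - 147.19
= 78.4000 MJ

78.4000 MJ


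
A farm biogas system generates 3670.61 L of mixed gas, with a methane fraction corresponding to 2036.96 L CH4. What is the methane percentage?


CH4% = V_CH4 / V_total * 100
= 2036.96 / 3670.61 * 100
= 55.4938%

55.4938%


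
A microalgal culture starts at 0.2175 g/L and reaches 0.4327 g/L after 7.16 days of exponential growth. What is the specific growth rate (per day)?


mu = ln(X2/X1) / dt
= ln(0.4327/0.2175) / 7.16
= 0.0961 per day

0.0961 per day


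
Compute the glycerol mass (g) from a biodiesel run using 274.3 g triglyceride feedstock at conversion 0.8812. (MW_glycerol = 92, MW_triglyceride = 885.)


glycerol = oil * conv * (92/885)
= 274.3 * 0.8812 * 92 / 885
= 25.1272 g

25.1272 g


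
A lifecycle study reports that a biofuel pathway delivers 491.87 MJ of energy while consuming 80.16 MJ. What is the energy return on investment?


EROI = E_out / E_in
= 491.87 / 80.16
= 6.1361

6.1361


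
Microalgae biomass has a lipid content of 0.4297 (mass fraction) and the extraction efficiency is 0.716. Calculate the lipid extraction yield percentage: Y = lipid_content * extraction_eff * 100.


Y = lipid_content * extraction_eff * 100
= 0.4297 * 0.716 * 100
= 30.7665%

30.7665%


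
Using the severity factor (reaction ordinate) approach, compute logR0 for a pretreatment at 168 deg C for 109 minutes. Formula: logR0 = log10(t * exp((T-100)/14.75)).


logR0 = log10(t * exp((T - 100) / 14.75))
= log10(109 * exp((168 - 100) / 14.75))
= 4.0396

4.0396


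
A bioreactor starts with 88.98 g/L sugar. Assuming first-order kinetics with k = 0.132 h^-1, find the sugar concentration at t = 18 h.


S = S0 * exp(-k * t)
S = 88.98 * exp(-0.132 * 18)
S = 8.2682 g/L

8.2682 g/L


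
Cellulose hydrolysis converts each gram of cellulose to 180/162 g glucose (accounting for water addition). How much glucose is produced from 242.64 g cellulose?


glucose = cellulose * 180/162
= 242.64 * 180/162
= 269.6000 g

269.6000 g


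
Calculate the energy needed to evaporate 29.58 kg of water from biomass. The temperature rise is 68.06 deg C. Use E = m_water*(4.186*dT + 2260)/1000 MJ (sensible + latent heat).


E = m_water * (4.186 * dT + 2260) / 1000
= 29.58 * (4.186 * 68.06 + 2260) / 1000
= 75.2781 MJ

75.2781 MJ


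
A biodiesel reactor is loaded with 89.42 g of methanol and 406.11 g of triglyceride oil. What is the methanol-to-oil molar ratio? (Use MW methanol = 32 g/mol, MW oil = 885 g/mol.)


Molar ratio = n_MeOH / n_oil = (MeOH/32) / (oil/885) = (MeOH * 885) / (32 * oil)
= (89.42 * 885) / (32 * 406.11)
= 6.0895

6.0895


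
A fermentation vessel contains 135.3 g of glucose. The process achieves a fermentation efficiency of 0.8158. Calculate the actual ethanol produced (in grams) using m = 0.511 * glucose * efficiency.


Actual ethanol: m = 0.511 * 135.3 * 0.8158
m = 56.4030 g

56.4030 g


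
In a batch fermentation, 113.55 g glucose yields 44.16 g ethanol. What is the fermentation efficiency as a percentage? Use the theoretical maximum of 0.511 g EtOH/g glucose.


Fermentation efficiency = (actual / (0.511 * glucose)) * 100
= (44.16 / (0.511 * 113.55)) * 100
= 76.1064%

76.1064%


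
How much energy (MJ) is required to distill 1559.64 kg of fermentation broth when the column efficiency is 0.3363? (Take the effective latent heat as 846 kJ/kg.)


E = m * 846 / (eta * 1000)
= 1559.64 * 846 / (0.3363 * 1000)
= 3923.4476 MJ

3923.4476 MJ


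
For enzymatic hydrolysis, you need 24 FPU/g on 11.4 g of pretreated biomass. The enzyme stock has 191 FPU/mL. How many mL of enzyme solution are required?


V = dosage * m_sub / activity
V = 24 * 11.4 / 191
V = 1.4325 mL

1.4325 mL


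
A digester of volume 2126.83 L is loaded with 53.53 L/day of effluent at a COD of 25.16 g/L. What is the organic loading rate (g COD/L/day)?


OLR = Q * S / V
= 53.53 * 25.16 / 2126.83
= 0.6332 g/L/day

0.6332 g/L/day


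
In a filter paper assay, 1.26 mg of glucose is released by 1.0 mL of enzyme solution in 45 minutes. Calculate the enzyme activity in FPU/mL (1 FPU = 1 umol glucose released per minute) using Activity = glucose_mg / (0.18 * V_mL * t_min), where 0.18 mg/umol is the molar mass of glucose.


Activity = glucose_mg / (0.18 mg/umol * V_mL * t_min)
= 1.26 / (0.18 * 1.0 * 45)
= 0.1556 FPU/mL

0.1556 FPU/mL


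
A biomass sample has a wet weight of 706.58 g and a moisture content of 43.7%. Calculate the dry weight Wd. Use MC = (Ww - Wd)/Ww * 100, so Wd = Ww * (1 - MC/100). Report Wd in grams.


Wd = Ww * (1 - MC/100)
= 706.58 * (1 - 43.7/100)
= 397.8045 g

397.8045 g


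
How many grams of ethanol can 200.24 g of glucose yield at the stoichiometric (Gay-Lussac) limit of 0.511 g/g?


Theoretical ethanol yield: m_EtOH = 0.511 * m_glucose
m_EtOH = 0.511 * 200.24 = 102.3226 g

102.3226 g


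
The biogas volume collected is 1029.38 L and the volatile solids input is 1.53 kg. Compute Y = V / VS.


Y = V / VS
= 1029.38 / 1.53
= 672.7974 L/kg VS

672.7974 L/kg VS


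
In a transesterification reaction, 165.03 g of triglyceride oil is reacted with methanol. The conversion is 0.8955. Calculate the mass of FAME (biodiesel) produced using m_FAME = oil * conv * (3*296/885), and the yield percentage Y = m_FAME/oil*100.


m_FAME = oil * conv * (3 * 296 / 885) = oil * conv * (888/885)
= 165.03 * 0.8955 * 888 / 885
= 148.2853 g
Y = m_FAME / oil * 100 = conv * (888/885) * 100
= 0.8955 * 888 / 885 * 100
= 89.85%

148.2853 g FAME; Y = 89.85%


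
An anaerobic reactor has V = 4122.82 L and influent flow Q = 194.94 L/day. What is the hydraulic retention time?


HRT = V / Q
= 4122.82 / 194.94
= 21.1492 days

21.1492 days


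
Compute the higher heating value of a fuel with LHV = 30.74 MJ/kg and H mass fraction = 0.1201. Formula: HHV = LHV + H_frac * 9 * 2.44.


HHV = LHV + H_frac * 9 * 2.44
= 30.74 + 0.1201 * 9 * 2.44
= 33.3774 MJ/kg

33.3774 MJ/kg


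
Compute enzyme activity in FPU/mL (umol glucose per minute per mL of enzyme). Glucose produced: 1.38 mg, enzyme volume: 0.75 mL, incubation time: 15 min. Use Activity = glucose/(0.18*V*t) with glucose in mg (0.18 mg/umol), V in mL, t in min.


Activity = glucose_mg / (0.18 mg/umol * V_mL * t_min)
= 1.38 / (0.18 * 0.75 * 15)
= 0.6815 FPU/mL

0.6815 FPU/mL


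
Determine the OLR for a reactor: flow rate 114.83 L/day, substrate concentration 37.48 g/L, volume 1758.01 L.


OLR = Q * S / V
= 114.83 * 37.48 / 1758.01
= 2.4481 g/L/day

2.4481 g/L/day


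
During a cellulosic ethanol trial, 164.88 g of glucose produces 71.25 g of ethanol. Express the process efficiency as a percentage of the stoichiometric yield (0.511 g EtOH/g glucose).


Fermentation efficiency = (actual / (0.511 * glucose)) * 100
= (71.25 / (0.511 * 164.88)) * 100
= 84.5660%

84.5660%


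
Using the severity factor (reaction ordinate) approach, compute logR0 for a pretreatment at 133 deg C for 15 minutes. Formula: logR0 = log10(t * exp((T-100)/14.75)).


logR0 = log10(t * exp((T - 100) / 14.75))
= log10(15 * exp((133 - 100) / 14.75))
= 2.1477

2.1477


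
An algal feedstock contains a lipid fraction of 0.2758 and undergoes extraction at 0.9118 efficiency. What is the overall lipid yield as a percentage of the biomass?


Y = lipid_content * extraction_eff * 100
= 0.2758 * 0.9118 * 100
= 25.1474%

25.1474%


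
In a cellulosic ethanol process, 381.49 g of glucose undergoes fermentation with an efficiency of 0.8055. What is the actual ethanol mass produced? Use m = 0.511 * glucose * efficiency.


Actual ethanol: m = 0.511 * 381.49 * 0.8055
m = 157.0253 g

157.0253 g


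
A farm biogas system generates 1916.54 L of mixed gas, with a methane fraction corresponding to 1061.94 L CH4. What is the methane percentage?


CH4% = V_CH4 / V_total * 100
= 1061.94 / 1916.54 * 100
= 55.4092%

55.4092%


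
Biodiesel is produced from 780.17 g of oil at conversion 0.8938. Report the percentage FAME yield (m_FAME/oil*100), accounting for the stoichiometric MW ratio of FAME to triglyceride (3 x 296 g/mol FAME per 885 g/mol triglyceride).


m_FAME = oil * conv * (3 * 296 / 885) = oil * conv * (888/885)
= 780.17 * 0.8938 * 888 / 885
= 699.6797 g
Y = m_FAME / oil * 100 = conv * (888/885) * 100
= 0.8938 * 888 / 885 * 100
= 89.68%

89.68%


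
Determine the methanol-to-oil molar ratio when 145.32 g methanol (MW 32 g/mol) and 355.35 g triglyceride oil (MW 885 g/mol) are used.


Molar ratio = n_MeOH / n_oil = (MeOH/32) / (oil/885) = (MeOH * 885) / (32 * oil)
= (145.32 * 885) / (32 * 355.35)
= 11.3100

11.3100


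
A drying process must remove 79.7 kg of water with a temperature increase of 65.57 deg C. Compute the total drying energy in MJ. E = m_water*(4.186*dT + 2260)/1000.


E = m_water * (4.186 * dT + 2260) / 1000
= 79.7 * (4.186 * 65.57 + 2260) / 1000
= 201.9977 MJ

201.9977 MJ


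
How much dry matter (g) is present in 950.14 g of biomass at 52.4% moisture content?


Wd = Ww * (1 - MC/100)
= 950.14 * (1 - 52.4/100)
= 452.2666 g

452.2666 g


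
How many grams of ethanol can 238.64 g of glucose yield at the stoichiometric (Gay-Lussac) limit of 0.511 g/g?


Theoretical ethanol yield: m_EtOH = 0.511 * m_glucose
m_EtOH = 0.511 * 238.64 = 121.9450 g

121.9450 g


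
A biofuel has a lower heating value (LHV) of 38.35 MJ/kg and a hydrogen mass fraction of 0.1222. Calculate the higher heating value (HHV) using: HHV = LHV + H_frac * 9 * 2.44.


HHV = LHV + H_frac * 9 * 2.44
= 38.35 + 0.1222 * 9 * 2.44
= 41.0335 MJ/kg

41.0335 MJ/kg


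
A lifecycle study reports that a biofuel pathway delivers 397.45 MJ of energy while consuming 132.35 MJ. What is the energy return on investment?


EROI = E_out / E_in
= 397.45 / 132.35
= 3.0030

3.0030


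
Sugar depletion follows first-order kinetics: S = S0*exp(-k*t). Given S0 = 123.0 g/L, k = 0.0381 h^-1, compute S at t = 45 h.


S = S0 * exp(-k * t)
S = 123.0 * exp(-0.0381 * 45)
S = 22.1466 g/L

22.1466 g/L


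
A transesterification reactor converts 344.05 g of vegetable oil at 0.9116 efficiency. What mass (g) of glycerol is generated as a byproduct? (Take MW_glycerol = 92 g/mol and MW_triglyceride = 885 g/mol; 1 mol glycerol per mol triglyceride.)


glycerol = oil * conv * (92/885)
= 344.05 * 0.9116 * 92 / 885
= 32.6040 g

32.6040 g


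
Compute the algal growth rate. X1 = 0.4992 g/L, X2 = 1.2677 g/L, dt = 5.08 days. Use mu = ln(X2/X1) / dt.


mu = ln(X2/X1) / dt
= ln(1.2677/0.4992) / 5.08
= 0.1835 per day

0.1835 per day


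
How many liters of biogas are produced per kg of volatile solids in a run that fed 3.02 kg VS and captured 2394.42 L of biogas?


Y = V / VS
= 2394.42 / 3.02
= 792.8543 L/kg VS

792.8543 L/kg VS


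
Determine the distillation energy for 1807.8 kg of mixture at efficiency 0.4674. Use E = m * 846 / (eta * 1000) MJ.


E = m * 846 / (eta * 1000)
= 1807.8 * 846 / (0.4674 * 1000)
= 3272.1412 MJ

3272.1412 MJ


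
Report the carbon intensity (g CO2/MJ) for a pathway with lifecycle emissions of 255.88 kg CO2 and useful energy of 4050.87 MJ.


CI = CO2 * 1000 / E
= 255.88 * 1000 / 4050.87
= 63.1667 g CO2/MJ

63.1667 g CO2/MJ


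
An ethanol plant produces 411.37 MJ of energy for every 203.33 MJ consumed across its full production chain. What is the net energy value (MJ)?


NEV = E_out - E_in
= 411.37 - 203.33
= 208.0400 MJ

208.0400 MJ


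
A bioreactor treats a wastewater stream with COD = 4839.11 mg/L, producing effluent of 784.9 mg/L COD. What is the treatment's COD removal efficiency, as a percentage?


eta = (COD_in - COD_out) / COD_in * 100
= (4839.11 - 784.9) / 4839.11 * 100
= 83.7801%

83.7801%


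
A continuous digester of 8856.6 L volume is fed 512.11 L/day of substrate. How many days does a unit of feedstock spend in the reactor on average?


HRT = V / Q
= 8856.6 / 512.11
= 17.2943 days

17.2943 days


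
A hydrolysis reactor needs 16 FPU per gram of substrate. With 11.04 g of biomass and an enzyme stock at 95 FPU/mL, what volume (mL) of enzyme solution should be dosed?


V = dosage * m_sub / activity
V = 16 * 11.04 / 95
V = 1.8594 mL

1.8594 mL


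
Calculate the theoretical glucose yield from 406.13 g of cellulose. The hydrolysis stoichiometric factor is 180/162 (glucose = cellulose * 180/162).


glucose = cellulose * 180/162
= 406.13 * 180/162
= 451.2556 g

451.2556 g


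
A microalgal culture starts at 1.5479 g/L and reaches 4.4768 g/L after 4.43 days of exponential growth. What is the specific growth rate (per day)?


mu = ln(X2/X1) / dt
= ln(4.4768/1.5479) / 4.43
= 0.2397 per day

0.2397 per day


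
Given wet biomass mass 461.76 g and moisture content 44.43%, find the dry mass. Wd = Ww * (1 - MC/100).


Wd = Ww * (1 - MC/100)
= 461.76 * (1 - 44.43/100)
= 256.6000 g

256.6000 g


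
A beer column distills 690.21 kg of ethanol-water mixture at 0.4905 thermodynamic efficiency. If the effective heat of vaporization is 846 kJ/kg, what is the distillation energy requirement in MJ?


E = m * 846 / (eta * 1000)
= 690.21 * 846 / (0.4905 * 1000)
= 1190.4539 MJ

1190.4539 MJ


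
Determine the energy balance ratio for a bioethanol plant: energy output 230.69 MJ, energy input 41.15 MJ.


EROI = E_out / E_in
= 230.69 / 41.15
= 5.6061

5.6061


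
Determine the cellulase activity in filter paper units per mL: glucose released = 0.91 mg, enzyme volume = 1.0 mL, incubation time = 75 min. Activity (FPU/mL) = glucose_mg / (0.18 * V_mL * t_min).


Activity = glucose_mg / (0.18 mg/umol * V_mL * t_min)
= 0.91 / (0.18 * 1.0 * 75)
= 0.0674 FPU/mL

0.0674 FPU/mL


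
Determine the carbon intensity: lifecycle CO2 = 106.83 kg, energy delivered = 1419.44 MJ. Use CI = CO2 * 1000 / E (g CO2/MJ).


CI = CO2 * 1000 / E
= 106.83 * 1000 / 1419.44
= 75.2621 g CO2/MJ

75.2621 g CO2/MJ


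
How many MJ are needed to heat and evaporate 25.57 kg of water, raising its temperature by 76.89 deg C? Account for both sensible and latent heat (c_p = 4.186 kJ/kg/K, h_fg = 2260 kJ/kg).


E = m_water * (4.186 * dT + 2260) / 1000
= 25.57 * (4.186 * 76.89 + 2260) / 1000
= 66.0182 MJ

66.0182 MJ


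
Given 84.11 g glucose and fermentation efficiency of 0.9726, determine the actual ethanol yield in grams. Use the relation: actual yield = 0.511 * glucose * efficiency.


Actual ethanol: m = 0.511 * 84.11 * 0.9726
m = 41.8026 g

41.8026 g


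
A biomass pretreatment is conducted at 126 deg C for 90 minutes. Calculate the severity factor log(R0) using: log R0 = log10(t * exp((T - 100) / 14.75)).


logR0 = log10(t * exp((T - 100) / 14.75))
= log10(90 * exp((126 - 100) / 14.75))
= 2.7198

2.7198


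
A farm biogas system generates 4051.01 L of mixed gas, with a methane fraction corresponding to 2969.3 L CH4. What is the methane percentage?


CH4% = V_CH4 / V_total * 100
= 2969.3 / 4051.01 * 100
= 73.2978%

73.2978%


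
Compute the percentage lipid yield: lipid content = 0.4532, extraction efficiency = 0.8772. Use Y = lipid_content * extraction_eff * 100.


Y = lipid_content * extraction_eff * 100
= 0.4532 * 0.8772 * 100
= 39.7547%

39.7547%


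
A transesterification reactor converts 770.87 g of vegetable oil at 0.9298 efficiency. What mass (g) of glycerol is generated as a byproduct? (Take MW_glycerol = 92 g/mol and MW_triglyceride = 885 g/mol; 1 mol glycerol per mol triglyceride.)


glycerol = oil * conv * (92/885)
= 770.87 * 0.9298 * 92 / 885
= 74.5101 g

74.5101 g


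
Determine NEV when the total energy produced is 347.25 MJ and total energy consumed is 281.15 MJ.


NEV = E_out - E_in
= 347.25 - 281.15
= 66.1000 MJ

66.1000 MJ


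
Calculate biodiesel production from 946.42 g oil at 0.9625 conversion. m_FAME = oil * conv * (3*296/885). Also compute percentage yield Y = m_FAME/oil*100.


m_FAME = oil * conv * (3 * 296 / 885) = oil * conv * (888/885)
= 946.42 * 0.9625 * 888 / 885
= 914.0171 g
Y = m_FAME / oil * 100 = conv * (888/885) * 100
= 0.9625 * 888 / 885 * 100
= 96.58%

914.0171 g FAME; Y = 96.58%


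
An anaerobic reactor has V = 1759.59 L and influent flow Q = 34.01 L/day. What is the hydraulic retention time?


HRT = V / Q
= 1759.59 / 34.01
= 51.7374 days

51.7374 days


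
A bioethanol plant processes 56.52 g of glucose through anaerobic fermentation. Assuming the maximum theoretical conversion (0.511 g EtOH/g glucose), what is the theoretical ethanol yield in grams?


Theoretical ethanol yield: m_EtOH = 0.511 * m_glucose
m_EtOH = 0.511 * 56.52 = 28.8817 g

28.8817 g


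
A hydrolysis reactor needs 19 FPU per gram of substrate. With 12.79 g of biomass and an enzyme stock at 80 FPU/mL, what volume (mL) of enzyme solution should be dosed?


V = dosage * m_sub / activity
V = 19 * 12.79 / 80
V = 3.0376 mL

3.0376 mL


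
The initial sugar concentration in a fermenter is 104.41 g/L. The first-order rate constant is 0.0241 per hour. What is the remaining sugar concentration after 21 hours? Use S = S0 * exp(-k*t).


S = S0 * exp(-k * t)
S = 104.41 * exp(-0.0241 * 21)
S = 62.9427 g/L

62.9427 g/L


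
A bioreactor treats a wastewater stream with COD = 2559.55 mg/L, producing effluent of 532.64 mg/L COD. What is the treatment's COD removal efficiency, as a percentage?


eta = (COD_in - COD_out) / COD_in * 100
= (2559.55 - 532.64) / 2559.55 * 100
= 79.1901%

79.1901%


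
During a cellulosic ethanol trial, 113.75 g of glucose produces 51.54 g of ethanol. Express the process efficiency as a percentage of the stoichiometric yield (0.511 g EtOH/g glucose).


Fermentation efficiency = (actual / (0.511 * glucose)) * 100
= (51.54 / (0.511 * 113.75)) * 100
= 88.6691%

88.6691%


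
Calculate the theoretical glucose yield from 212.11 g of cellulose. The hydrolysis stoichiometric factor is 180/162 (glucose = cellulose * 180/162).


glucose = cellulose * 180/162
= 212.11 * 180/162
= 235.6778 g

235.6778 g


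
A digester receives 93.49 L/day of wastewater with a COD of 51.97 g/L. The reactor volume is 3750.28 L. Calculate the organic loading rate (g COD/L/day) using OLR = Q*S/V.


OLR = Q * S / V
= 93.49 * 51.97 / 3750.28
= 1.2956 g/L/day

1.2956 g/L/day


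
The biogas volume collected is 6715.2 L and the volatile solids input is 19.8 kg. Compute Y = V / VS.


Y = V / VS
= 6715.2 / 19.8
= 339.1515 L/kg VS

339.1515 L/kg VS


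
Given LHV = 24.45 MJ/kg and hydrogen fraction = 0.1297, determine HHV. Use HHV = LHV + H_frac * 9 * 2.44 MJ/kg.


HHV = LHV + H_frac * 9 * 2.44
= 24.45 + 0.1297 * 9 * 2.44
= 27.2982 MJ/kg

27.2982 MJ/kg


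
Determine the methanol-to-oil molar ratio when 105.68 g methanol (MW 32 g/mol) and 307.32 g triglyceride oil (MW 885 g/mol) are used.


Molar ratio = n_MeOH / n_oil = (MeOH/32) / (oil/885) = (MeOH * 885) / (32 * oil)
= (105.68 * 885) / (32 * 307.32)
= 9.5103

9.5103


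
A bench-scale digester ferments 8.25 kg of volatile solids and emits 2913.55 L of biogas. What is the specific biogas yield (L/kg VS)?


Y = V / VS
= 2913.55 / 8.25
= 353.1576 L/kg VS

353.1576 L/kg VS


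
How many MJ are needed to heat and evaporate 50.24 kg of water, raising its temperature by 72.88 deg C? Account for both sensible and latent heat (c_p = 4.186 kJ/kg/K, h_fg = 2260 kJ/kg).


E = m_water * (4.186 * dT + 2260) / 1000
= 50.24 * (4.186 * 72.88 + 2260) / 1000
= 128.8694 MJ

128.8694 MJ


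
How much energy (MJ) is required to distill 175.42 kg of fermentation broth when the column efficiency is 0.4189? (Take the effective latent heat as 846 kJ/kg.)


E = m * 846 / (eta * 1000)
= 175.42 * 846 / (0.4189 * 1000)
= 354.2739 MJ

354.2739 MJ


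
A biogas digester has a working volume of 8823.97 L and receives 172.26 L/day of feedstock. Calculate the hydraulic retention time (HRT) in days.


HRT = V / Q
= 8823.97 / 172.26
= 51.2247 days

51.2247 days


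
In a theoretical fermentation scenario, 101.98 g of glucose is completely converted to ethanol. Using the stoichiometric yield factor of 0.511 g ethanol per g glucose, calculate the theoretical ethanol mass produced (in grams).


Theoretical ethanol yield: m_EtOH = 0.511 * m_glucose
m_EtOH = 0.511 * 101.98 = 52.1118 g

52.1118 g


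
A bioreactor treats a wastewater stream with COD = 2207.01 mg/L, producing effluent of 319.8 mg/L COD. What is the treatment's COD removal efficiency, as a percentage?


eta = (COD_in - COD_out) / COD_in * 100
= (2207.01 - 319.8) / 2207.01 * 100
= 85.5098%

85.5098%


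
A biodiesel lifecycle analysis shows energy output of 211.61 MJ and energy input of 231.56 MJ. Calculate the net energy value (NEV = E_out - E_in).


NEV = E_out - E_in
= 211.61 - 231.56
= -19.9500 MJ

-19.9500 MJ


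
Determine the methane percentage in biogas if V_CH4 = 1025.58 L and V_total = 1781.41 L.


CH4% = V_CH4 / V_total * 100
= 1025.58 / 1781.41 * 100
= 57.5712%

57.5712%


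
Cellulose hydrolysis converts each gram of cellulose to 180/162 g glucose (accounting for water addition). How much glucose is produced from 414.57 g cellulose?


glucose = cellulose * 180/162
= 414.57 * 180/162
= 460.6333 g

460.6333 g


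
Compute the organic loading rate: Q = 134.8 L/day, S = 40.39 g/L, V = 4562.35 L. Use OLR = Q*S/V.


OLR = Q * S / V
= 134.8 * 40.39 / 4562.35
= 1.1934 g/L/day

1.1934 g/L/day


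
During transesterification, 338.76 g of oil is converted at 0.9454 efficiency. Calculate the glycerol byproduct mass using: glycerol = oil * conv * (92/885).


glycerol = oil * conv * (92/885)
= 338.76 * 0.9454 * 92 / 885
= 33.2930 g

33.2930 g


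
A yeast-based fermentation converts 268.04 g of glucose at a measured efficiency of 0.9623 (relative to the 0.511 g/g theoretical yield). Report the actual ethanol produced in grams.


Actual ethanol: m = 0.511 * 268.04 * 0.9623
m = 131.8047 g

131.8047 g


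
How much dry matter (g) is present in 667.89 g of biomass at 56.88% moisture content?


Wd = Ww * (1 - MC/100)
= 667.89 * (1 - 56.88/100)
= 287.9942 g

287.9942 g


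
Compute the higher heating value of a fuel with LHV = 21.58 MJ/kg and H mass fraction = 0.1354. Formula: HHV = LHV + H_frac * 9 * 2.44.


HHV = LHV + H_frac * 9 * 2.44
= 21.58 + 0.1354 * 9 * 2.44
= 24.5534 MJ/kg

24.5534 MJ/kg


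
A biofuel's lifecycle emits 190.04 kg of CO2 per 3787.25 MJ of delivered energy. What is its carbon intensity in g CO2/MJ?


CI = CO2 * 1000 / E
= 190.04 * 1000 / 3787.25
= 50.1789 g CO2/MJ

50.1789 g CO2/MJ


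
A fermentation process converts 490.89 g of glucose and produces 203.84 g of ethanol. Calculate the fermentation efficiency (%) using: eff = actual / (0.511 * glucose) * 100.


Fermentation efficiency = (actual / (0.511 * glucose)) * 100
= (203.84 / (0.511 * 490.89)) * 100
= 81.2614%

81.2614%


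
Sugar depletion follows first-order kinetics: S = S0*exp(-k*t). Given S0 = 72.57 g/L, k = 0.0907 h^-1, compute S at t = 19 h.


S = S0 * exp(-k * t)
S = 72.57 * exp(-0.0907 * 19)
S = 12.9520 g/L

12.9520 g/L


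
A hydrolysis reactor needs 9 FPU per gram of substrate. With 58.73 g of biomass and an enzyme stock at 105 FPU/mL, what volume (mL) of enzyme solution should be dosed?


V = dosage * m_sub / activity
V = 9 * 58.73 / 105
V = 5.0340 mL

5.0340 mL


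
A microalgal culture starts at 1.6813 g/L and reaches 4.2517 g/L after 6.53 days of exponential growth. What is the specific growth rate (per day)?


mu = ln(X2/X1) / dt
= ln(4.2517/1.6813) / 6.53
= 0.1421 per day

0.1421 per day


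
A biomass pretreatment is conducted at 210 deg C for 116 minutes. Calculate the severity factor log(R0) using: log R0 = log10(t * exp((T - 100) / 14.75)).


logR0 = log10(t * exp((T - 100) / 14.75))
= log10(116 * exp((210 - 100) / 14.75))
= 5.3033

5.3033


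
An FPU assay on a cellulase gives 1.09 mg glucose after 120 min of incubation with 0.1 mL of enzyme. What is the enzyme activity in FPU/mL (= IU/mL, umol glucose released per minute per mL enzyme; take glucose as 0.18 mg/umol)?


Activity = glucose_mg / (0.18 mg/umol * V_mL * t_min)
= 1.09 / (0.18 * 0.1 * 120)
= 0.5046 FPU/mL

0.5046 FPU/mL


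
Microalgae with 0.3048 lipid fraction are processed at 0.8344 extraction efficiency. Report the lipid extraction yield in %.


Y = lipid_content * extraction_eff * 100
= 0.3048 * 0.8344 * 100
= 25.4325%

25.4325%


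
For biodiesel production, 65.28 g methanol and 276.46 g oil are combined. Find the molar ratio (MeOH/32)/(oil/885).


Molar ratio = n_MeOH / n_oil = (MeOH/32) / (oil/885) = (MeOH * 885) / (32 * oil)
= (65.28 * 885) / (32 * 276.46)
= 6.5304

6.5304


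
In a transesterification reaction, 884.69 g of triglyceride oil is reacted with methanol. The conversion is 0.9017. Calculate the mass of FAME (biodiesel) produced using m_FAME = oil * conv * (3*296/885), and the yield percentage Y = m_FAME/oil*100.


m_FAME = oil * conv * (3 * 296 / 885) = oil * conv * (888/885)
= 884.69 * 0.9017 * 888 / 885
= 800.4291 g
Y = m_FAME / oil * 100 = conv * (888/885) * 100
= 0.9017 * 888 / 885 * 100
= 90.48%

800.4291 g FAME; Y = 90.48%


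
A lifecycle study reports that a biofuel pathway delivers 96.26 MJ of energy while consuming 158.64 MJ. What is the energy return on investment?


EROI = E_out / E_in
= 96.26 / 158.64
= 0.6068

0.6068


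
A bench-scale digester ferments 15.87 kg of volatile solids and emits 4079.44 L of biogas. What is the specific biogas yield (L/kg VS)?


Y = V / VS
= 4079.44 / 15.87
= 257.0536 L/kg VS

257.0536 L/kg VS


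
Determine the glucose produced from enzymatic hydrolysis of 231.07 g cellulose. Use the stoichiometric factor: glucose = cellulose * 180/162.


glucose = cellulose * 180/162
= 231.07 * 180/162
= 256.7444 g

256.7444 g


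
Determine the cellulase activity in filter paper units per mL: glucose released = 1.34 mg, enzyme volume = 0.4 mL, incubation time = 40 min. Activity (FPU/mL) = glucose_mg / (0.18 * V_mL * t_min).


Activity = glucose_mg / (0.18 mg/umol * V_mL * t_min)
= 1.34 / (0.18 * 0.4 * 40)
= 0.4653 FPU/mL

0.4653 FPU/mL


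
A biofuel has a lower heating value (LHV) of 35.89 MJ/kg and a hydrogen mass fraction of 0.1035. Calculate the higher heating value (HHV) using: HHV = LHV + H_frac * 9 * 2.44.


HHV = LHV + H_frac * 9 * 2.44
= 35.89 + 0.1035 * 9 * 2.44
= 38.1629 MJ/kg

38.1629 MJ/kg


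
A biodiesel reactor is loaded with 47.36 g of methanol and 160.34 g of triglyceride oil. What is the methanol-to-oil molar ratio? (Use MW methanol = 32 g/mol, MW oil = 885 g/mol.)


Molar ratio = n_MeOH / n_oil = (MeOH/32) / (oil/885) = (MeOH * 885) / (32 * oil)
= (47.36 * 885) / (32 * 160.34)
= 8.1689

8.1689


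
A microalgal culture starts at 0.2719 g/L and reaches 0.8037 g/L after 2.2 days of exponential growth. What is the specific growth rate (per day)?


mu = ln(X2/X1) / dt
= ln(0.8037/0.2719) / 2.2
= 0.4926 per day

0.4926 per day


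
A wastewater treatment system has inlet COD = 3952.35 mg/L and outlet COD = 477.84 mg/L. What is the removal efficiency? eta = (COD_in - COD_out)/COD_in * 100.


eta = (COD_in - COD_out) / COD_in * 100
= (3952.35 - 477.84) / 3952.35 * 100
= 87.9100%

87.9100%


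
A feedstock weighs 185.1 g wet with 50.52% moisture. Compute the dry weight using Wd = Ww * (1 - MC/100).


Wd = Ww * (1 - MC/100)
= 185.1 * (1 - 50.52/100)
= 91.5875 g

91.5875 g
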